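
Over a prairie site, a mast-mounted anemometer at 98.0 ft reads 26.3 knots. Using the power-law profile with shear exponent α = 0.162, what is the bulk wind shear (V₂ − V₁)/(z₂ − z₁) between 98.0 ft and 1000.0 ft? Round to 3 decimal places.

Power law: V₂ = V₁ · (z₂/z₁)^α = 26.3 × (10.2041)^0.162 = 38.3157 knots
ΔV/Δz = (38.3157 − 26.3)/(1000.0 − 98.0) = 12.0157/902.0000 = 0.01332 knots/ft

0.013 knots/ft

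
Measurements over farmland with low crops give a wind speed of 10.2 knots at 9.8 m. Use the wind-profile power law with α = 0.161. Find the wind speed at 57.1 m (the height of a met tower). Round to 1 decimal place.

Power-law profile: V₂ = V₁ · (z₂/z₁)^α
V₂ = 10.2 × (57.1/9.8)^0.161 = 10.2 × (5.8265)^0.161
    = 10.2 × 1.3281 = 13.5466 knots

13.5 knots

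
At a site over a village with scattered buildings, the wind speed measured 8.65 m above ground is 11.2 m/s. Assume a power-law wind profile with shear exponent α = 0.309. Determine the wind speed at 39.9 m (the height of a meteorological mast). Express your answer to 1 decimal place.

18.0 m/s

Power-law profile: V₂ = V₁ · (z₂/z₁)^α
V₂ = 11.2 × (39.9/8.65)^0.309 = 11.2 × (4.6127)^0.309
    = 11.2 × 1.6038 = 17.9631 m/s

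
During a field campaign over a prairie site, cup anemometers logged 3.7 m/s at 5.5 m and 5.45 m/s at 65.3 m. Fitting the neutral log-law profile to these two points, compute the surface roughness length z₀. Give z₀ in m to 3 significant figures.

Log law: V(z) ∝ ln(z/z₀). With r = V₁/V₂ = 3.7/5.45 = 0.67890,
r · ln(z₂/z₀) = ln(z₁/z₀) ⇒ ln z₀ = (ln z₁ − r·ln z₂)/(1 − r)
ln z₀ = (1.70475 − 0.67890×4.17899) / 0.32110 = -3.5265
z₀ = exp(-3.5265) = 0.02941 m

z₀ ≈ 0.0294 m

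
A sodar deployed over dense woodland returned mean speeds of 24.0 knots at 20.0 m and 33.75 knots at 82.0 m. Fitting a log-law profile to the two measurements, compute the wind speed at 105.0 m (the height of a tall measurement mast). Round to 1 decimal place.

35.5 knots

Log law: V ∝ ln(z/z₀). From the pair, with r = V₁/V₂ = 0.71111,
ln z₀ = (ln z₁ − r·ln z₂)/(1 − r) = (2.9957 − 0.71111×4.4067)/0.28889 = -0.4775 → z₀ = 0.6204 m
V₃ = V₁ · ln(z₃/z₀)/ln(z₁/z₀) = 24.0 × 5.1314/3.4732 = 35.4585 knots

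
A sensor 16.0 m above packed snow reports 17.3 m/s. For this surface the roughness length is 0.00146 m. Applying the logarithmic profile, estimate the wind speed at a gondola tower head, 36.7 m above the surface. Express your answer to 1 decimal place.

Log law: V(z) ∝ ln(z/z₀), so V₂/V₁ = ln(z₂/z₀) / ln(z₁/z₀).
ln(36.7/0.00146) = 10.1321, ln(16.0/0.00146) = 9.3019
V₂ = 17.3 × 10.1321/9.3019 = 17.3 × 1.0892 = 18.8440 m/s

18.8 m/s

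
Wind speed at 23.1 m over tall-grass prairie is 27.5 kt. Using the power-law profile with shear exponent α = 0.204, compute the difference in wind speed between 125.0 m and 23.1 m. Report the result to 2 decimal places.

Power law: V₂ = V₁ · (z₂/z₁)^α = 27.5 × (5.4113)^0.204 = 38.8084 kt
ΔV = 38.8084 − 27.5 = 11.3084 kt

11.31 kt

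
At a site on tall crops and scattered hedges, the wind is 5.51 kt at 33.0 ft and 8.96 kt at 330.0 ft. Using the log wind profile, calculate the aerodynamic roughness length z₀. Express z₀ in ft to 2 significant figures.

Log law: V(z) ∝ ln(z/z₀). With r = V₁/V₂ = 5.51/8.96 = 0.61496,
r · ln(z₂/z₀) = ln(z₁/z₀) ⇒ ln z₀ = (ln z₁ − r·ln z₂)/(1 − r)
ln z₀ = (3.49651 − 0.61496×5.79909) / 0.38504 = -0.1810
z₀ = exp(-0.1810) = 0.8345 ft

z₀ ≈ 0.83 ft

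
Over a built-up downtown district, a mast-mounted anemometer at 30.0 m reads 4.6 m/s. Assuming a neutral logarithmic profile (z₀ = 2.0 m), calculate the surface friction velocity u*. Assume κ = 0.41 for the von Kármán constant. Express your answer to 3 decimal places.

Log law: V(z) = (u*/κ) · ln(z/z₀) ⇒ u* = κ · V / ln(z/z₀)
u* = 0.41 × 4.6 / ln(30.0/2.0) = 0.41 × 4.6 / 2.7081
   = 1.8860 / 2.7081 = 0.6964 m/s

u* ≈ 0.696 m/s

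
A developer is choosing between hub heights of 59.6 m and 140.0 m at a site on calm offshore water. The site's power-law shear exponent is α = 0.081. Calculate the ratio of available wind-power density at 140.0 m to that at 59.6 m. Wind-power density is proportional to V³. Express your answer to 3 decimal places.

1.231

Speed ratio: V_B/V_A = (z_B/z_A)^α = (140.0/59.6)^0.081 = (2.3490)^0.081 = 1.07162
Power-density ratio: P_B/P_A = (V_B/V_A)³ = (1.07162)³ = 1.23062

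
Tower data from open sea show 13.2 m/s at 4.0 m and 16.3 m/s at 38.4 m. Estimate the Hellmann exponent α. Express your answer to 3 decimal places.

Power law: V₂/V₁ = (z₂/z₁)^α ⇒ α = ln(V₂/V₁) / ln(z₂/z₁)
α = ln(16.3/13.2) / ln(38.4/4.0) = ln(1.2348) / ln(9.6000)
  = 0.21095 / 2.26176 = 0.09327

α ≈ 0.093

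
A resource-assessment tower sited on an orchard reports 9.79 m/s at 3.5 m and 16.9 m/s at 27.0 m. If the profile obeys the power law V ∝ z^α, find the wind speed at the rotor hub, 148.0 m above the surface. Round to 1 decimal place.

26.6 m/s

First find α: α = ln(V₂/V₁)/ln(z₂/z₁) = ln(16.9/9.79)/ln(27.0/3.5) = 0.54595/2.04307 = 0.2672
Extrapolate from 27.0 m to 148.0 m: V₃ = 16.9 × (148.0/27.0)^0.2672 = 16.9 × 1.5756 = 26.6278 m/s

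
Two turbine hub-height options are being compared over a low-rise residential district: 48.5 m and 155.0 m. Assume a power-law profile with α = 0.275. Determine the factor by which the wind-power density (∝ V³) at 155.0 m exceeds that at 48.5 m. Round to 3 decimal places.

2.608

Speed ratio: V_B/V_A = (z_B/z_A)^α = (155.0/48.5)^0.275 = (3.1959)^0.275 = 1.37646
Power-density ratio: P_B/P_A = (V_B/V_A)³ = (1.37646)³ = 2.60787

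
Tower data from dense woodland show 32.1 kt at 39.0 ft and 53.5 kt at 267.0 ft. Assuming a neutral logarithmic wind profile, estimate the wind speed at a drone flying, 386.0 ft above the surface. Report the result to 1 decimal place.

57.6 kt

Log law: V ∝ ln(z/z₀). From the pair, with r = V₁/V₂ = 0.60000,
ln z₀ = (ln z₁ − r·ln z₂)/(1 − r) = (3.6636 − 0.60000×5.5872)/0.40000 = 0.7780 → z₀ = 2.177 ft
V₃ = V₁ · ln(z₃/z₀)/ln(z₁/z₀) = 32.1 × 5.1778/2.8855 = 57.6004 kt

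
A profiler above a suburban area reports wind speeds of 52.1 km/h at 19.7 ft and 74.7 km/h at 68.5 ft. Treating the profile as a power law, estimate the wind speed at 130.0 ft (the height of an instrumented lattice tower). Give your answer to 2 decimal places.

First find α: α = ln(V₂/V₁)/ln(z₂/z₁) = ln(74.7/52.1)/ln(68.5/19.7) = 0.36032/1.24622 = 0.2891
Extrapolate from 68.5 ft to 130.0 ft: V₃ = 74.7 × (130.0/68.5)^0.2891 = 74.7 × 1.2035 = 89.9024 km/h

89.90 km/h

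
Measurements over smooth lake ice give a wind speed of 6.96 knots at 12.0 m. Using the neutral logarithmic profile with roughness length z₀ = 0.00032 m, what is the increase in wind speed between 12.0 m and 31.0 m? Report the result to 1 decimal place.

Log law: V₂ = V₁ · ln(z₂/z₀)/ln(z₁/z₀) = 6.96 × 11.4812/10.5321 = 7.5872 knots
ΔV = 7.5872 − 6.96 = 0.6272 knots

0.6 knots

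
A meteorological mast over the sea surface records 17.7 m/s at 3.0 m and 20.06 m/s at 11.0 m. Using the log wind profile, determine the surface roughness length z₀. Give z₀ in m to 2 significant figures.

Log law: V(z) ∝ ln(z/z₀). With r = V₁/V₂ = 17.7/20.06 = 0.88235,
r · ln(z₂/z₀) = ln(z₁/z₀) ⇒ ln z₀ = (ln z₁ − r·ln z₂)/(1 − r)
ln z₀ = (1.09861 − 0.88235×2.39790) / 0.11765 = -8.6460
z₀ = exp(-8.6460) = 0.0001758 m

z₀ ≈ 0.00018 m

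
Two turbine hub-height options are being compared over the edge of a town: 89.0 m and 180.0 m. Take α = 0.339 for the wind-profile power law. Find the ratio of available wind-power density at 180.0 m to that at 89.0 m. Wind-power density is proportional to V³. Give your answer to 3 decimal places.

2.047

Speed ratio: V_B/V_A = (z_B/z_A)^α = (180.0/89.0)^0.339 = (2.0225)^0.339 = 1.26968
Power-density ratio: P_B/P_A = (V_B/V_A)³ = (1.26968)³ = 2.04683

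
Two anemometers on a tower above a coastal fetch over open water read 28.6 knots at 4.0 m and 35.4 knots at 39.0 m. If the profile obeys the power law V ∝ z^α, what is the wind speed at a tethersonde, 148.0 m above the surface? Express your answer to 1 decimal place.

First find α: α = ln(V₂/V₁)/ln(z₂/z₁) = ln(35.4/28.6)/ln(39.0/4.0) = 0.21331/2.27727 = 0.0937
Extrapolate from 39.0 m to 148.0 m: V₃ = 35.4 × (148.0/39.0)^0.0937 = 35.4 × 1.1331 = 40.1102 knots

40.1 knots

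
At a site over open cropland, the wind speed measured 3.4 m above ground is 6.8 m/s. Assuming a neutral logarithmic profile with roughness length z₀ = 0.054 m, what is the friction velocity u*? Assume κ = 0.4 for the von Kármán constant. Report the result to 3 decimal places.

u* ≈ 0.657 m/s

Log law: V(z) = (u*/κ) · ln(z/z₀) ⇒ u* = κ · V / ln(z/z₀)
u* = 0.4 × 6.8 / ln(3.4/0.054) = 0.4 × 6.8 / 4.1425
   = 2.7200 / 4.1425 = 0.6566 m/s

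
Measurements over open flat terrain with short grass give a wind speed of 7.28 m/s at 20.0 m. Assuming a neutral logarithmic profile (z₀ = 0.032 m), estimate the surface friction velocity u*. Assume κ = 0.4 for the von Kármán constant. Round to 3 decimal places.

u* ≈ 0.452 m/s

Log law: V(z) = (u*/κ) · ln(z/z₀) ⇒ u* = κ · V / ln(z/z₀)
u* = 0.4 × 7.28 / ln(20.0/0.032) = 0.4 × 7.28 / 6.4378
   = 2.9120 / 6.4378 = 0.4523 m/s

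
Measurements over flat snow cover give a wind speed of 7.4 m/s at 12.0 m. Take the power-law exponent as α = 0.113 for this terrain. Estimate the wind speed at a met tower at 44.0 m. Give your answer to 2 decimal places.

8.57 m/s

Power-law profile: V₂ = V₁ · (z₂/z₁)^α
V₂ = 7.4 × (44.0/12.0)^0.113 = 7.4 × (3.6667)^0.113
    = 7.4 × 1.1581 = 8.5703 m/s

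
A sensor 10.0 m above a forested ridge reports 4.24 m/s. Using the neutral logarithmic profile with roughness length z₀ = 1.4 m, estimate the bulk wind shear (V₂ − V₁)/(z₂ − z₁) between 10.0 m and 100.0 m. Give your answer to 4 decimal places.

0.0552 m/s/m

Log law: V₂ = V₁ · ln(z₂/z₀)/ln(z₁/z₀) = 4.24 × 4.2687/1.9661 = 9.2056 m/s
ΔV/Δz = (9.2056 − 4.24)/(100.0 − 10.0) = 4.9656/90.0000 = 0.05517 m/s/m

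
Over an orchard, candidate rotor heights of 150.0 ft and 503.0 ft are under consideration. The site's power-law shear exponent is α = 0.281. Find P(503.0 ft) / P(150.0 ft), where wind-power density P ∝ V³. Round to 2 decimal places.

2.77

Speed ratio: V_B/V_A = (z_B/z_A)^α = (503.0/150.0)^0.281 = (3.3533)^0.281 = 1.40494
Power-density ratio: P_B/P_A = (V_B/V_A)³ = (1.40494)³ = 2.77317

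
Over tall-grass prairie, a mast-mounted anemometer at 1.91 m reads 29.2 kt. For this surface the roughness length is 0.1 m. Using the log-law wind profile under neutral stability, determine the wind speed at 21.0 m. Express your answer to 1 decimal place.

Log law: V(z) ∝ ln(z/z₀), so V₂/V₁ = ln(z₂/z₀) / ln(z₁/z₀).
ln(21.0/0.1) = 5.3471, ln(1.91/0.1) = 2.9497
V₂ = 29.2 × 5.3471/2.9497 = 29.2 × 1.8128 = 52.9329 kt

52.9 kt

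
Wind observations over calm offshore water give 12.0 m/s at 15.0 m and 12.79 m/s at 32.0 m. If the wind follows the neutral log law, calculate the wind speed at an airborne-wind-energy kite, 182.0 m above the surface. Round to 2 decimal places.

14.60 m/s

Log law: V ∝ ln(z/z₀). From the pair, with r = V₁/V₂ = 0.93823,
ln z₀ = (ln z₁ − r·ln z₂)/(1 − r) = (2.7081 − 0.93823×3.4657)/0.06177 = -8.8011 → z₀ = 0.0001506 m
V₃ = V₁ · ln(z₃/z₀)/ln(z₁/z₀) = 12.0 × 14.0051/11.5091 = 14.6024 m/s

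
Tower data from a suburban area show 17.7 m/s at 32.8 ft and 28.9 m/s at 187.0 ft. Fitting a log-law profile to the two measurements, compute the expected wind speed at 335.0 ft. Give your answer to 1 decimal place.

Log law: V ∝ ln(z/z₀). From the pair, with r = V₁/V₂ = 0.61246,
ln z₀ = (ln z₁ − r·ln z₂)/(1 − r) = (3.4904 − 0.61246×5.2311)/0.38754 = 0.7395 → z₀ = 2.095 ft
V₃ = V₁ · ln(z₃/z₀)/ln(z₁/z₀) = 17.7 × 5.0746/2.7509 = 32.6513 m/s

32.7 m/s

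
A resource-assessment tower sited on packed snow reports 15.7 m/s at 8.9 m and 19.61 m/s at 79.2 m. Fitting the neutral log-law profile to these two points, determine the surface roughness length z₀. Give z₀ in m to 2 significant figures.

z₀ ≈ 0.0014 m

Log law: V(z) ∝ ln(z/z₀). With r = V₁/V₂ = 15.7/19.61 = 0.80061,
r · ln(z₂/z₀) = ln(z₁/z₀) ⇒ ln z₀ = (ln z₁ − r·ln z₂)/(1 − r)
ln z₀ = (2.18605 − 0.80061×4.37198) / 0.19939 = -6.5912
z₀ = exp(-6.5912) = 0.001372 m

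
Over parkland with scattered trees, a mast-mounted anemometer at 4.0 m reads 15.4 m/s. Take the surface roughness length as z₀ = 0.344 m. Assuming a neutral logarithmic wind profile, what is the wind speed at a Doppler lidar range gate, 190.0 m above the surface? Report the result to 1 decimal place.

Log law: V(z) ∝ ln(z/z₀), so V₂/V₁ = ln(z₂/z₀) / ln(z₁/z₀).
ln(190.0/0.344) = 6.3141, ln(4.0/0.344) = 2.4534
V₂ = 15.4 × 6.3141/2.4534 = 15.4 × 2.5736 = 39.6337 m/s

39.6 m/s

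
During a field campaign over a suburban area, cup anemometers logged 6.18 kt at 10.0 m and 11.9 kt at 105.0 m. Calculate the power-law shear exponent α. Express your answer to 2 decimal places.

α ≈ 0.28

Power law: V₂/V₁ = (z₂/z₁)^α ⇒ α = ln(V₂/V₁) / ln(z₂/z₁)
α = ln(11.9/6.18) / ln(105.0/10.0) = ln(1.9256) / ln(10.5000)
  = 0.65522 / 2.35138 = 0.27865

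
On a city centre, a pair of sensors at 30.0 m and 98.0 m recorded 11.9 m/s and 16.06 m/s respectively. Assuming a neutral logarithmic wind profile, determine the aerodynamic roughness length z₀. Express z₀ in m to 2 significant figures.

z₀ ≈ 1.0 m

Log law: V(z) ∝ ln(z/z₀). With r = V₁/V₂ = 11.9/16.06 = 0.74097,
r · ln(z₂/z₀) = ln(z₁/z₀) ⇒ ln z₀ = (ln z₁ − r·ln z₂)/(1 − r)
ln z₀ = (3.40120 − 0.74097×4.58497) / 0.25903 = 0.0149
z₀ = exp(0.0149) = 1.015 m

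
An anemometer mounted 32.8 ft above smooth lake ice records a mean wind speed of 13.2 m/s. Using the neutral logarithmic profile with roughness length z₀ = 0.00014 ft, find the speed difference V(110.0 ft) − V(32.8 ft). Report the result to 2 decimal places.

1.29 m/s

Log law: V₂ = V₁ · ln(z₂/z₀)/ln(z₁/z₀) = 13.2 × 13.5743/12.3643 = 14.4918 m/s
ΔV = 14.4918 − 13.2 = 1.2918 m/s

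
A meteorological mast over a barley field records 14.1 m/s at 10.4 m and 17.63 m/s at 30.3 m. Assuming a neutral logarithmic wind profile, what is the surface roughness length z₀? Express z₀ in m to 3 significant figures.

Log law: V(z) ∝ ln(z/z₀). With r = V₁/V₂ = 14.1/17.63 = 0.79977,
r · ln(z₂/z₀) = ln(z₁/z₀) ⇒ ln z₀ = (ln z₁ − r·ln z₂)/(1 − r)
ln z₀ = (2.34181 − 0.79977×3.41115) / 0.20023 = -1.9295
z₀ = exp(-1.9295) = 0.1452 m

z₀ ≈ 0.145 m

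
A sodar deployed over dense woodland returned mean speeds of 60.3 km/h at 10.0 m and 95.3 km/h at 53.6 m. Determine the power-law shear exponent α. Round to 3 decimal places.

Power law: V₂/V₁ = (z₂/z₁)^α ⇒ α = ln(V₂/V₁) / ln(z₂/z₁)
α = ln(95.3/60.3) / ln(53.6/10.0) = ln(1.5804) / ln(5.3600)
  = 0.45770 / 1.67896 = 0.27261

α ≈ 0.273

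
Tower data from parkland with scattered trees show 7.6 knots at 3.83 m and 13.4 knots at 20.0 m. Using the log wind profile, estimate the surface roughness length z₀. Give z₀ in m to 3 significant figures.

Log law: V(z) ∝ ln(z/z₀). With r = V₁/V₂ = 7.6/13.4 = 0.56716,
r · ln(z₂/z₀) = ln(z₁/z₀) ⇒ ln z₀ = (ln z₁ − r·ln z₂)/(1 − r)
ln z₀ = (1.34286 − 0.56716×2.99573) / 0.43284 = -0.8230
z₀ = exp(-0.8230) = 0.4391 m

z₀ ≈ 0.439 m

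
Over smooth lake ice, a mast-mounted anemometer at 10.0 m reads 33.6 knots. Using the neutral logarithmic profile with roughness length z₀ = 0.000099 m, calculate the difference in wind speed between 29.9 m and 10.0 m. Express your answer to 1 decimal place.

Log law: V₂ = V₁ · ln(z₂/z₀)/ln(z₁/z₀) = 33.6 × 12.6182/11.5230 = 36.7937 knots
ΔV = 36.7937 − 33.6 = 3.1937 knots

3.2 knots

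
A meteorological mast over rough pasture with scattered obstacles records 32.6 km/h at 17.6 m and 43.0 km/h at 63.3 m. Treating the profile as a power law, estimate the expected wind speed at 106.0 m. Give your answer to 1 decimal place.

First find α: α = ln(V₂/V₁)/ln(z₂/z₁) = ln(43.0/32.6)/ln(63.3/17.6) = 0.27689/1.27999 = 0.2163
Extrapolate from 63.3 m to 106.0 m: V₃ = 43.0 × (106.0/63.3)^0.2163 = 43.0 × 1.1180 = 48.0732 km/h

48.1 km/h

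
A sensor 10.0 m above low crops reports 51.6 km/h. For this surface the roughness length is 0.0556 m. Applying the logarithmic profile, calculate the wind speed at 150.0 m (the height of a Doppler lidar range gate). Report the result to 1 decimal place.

Log law: V(z) ∝ ln(z/z₀), so V₂/V₁ = ln(z₂/z₀) / ln(z₁/z₀).
ln(150.0/0.0556) = 7.9002, ln(10.0/0.0556) = 5.1922
V₂ = 51.6 × 7.9002/5.1922 = 51.6 × 1.5216 = 78.5128 km/h

78.5 km/h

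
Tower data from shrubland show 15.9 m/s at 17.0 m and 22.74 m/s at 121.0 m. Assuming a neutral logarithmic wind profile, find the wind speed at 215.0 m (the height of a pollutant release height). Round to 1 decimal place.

24.7 m/s

Log law: V ∝ ln(z/z₀). From the pair, with r = V₁/V₂ = 0.69921,
ln z₀ = (ln z₁ − r·ln z₂)/(1 − r) = (2.8332 − 0.69921×4.7958)/0.30079 = -1.7289 → z₀ = 0.1775 m
V₃ = V₁ · ln(z₃/z₀)/ln(z₁/z₀) = 15.9 × 7.0996/4.5621 = 24.7435 m/s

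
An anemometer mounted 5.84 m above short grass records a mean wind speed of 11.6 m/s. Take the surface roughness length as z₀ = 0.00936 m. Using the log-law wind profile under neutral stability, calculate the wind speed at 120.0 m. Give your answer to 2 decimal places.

Log law: V(z) ∝ ln(z/z₀), so V₂/V₁ = ln(z₂/z₀) / ln(z₁/z₀).
ln(120.0/0.00936) = 9.4588, ln(5.84/0.00936) = 6.4360
V₂ = 11.6 × 9.4588/6.4360 = 11.6 × 1.4697 = 17.0481 m/s

17.05 m/s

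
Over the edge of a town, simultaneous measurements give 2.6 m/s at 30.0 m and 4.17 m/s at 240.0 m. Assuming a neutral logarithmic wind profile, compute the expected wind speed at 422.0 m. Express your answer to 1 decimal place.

4.6 m/s

Log law: V ∝ ln(z/z₀). From the pair, with r = V₁/V₂ = 0.62350,
ln z₀ = (ln z₁ − r·ln z₂)/(1 − r) = (3.4012 − 0.62350×5.4806)/0.37650 = -0.0425 → z₀ = 0.9584 m
V₃ = V₁ · ln(z₃/z₀)/ln(z₁/z₀) = 2.6 × 6.0875/3.4437 = 4.5961 m/s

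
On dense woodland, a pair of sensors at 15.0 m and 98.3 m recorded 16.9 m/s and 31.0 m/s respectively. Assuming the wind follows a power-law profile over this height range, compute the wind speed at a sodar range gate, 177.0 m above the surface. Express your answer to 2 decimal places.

First find α: α = ln(V₂/V₁)/ln(z₂/z₁) = ln(31.0/16.9)/ln(98.3/15.0) = 0.60667/1.87997 = 0.3227
Extrapolate from 98.3 m to 177.0 m: V₃ = 31.0 × (177.0/98.3)^0.3227 = 31.0 × 1.2090 = 37.4789 m/s

37.48 m/s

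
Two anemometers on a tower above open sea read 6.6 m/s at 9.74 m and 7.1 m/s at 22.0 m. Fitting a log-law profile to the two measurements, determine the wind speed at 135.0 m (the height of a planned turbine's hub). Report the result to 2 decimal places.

8.21 m/s

Log law: V ∝ ln(z/z₀). From the pair, with r = V₁/V₂ = 0.92958,
ln z₀ = (ln z₁ − r·ln z₂)/(1 − r) = (2.2762 − 0.92958×3.0910)/0.07042 = -8.4791 → z₀ = 0.0002078 m
V₃ = V₁ · ln(z₃/z₀)/ln(z₁/z₀) = 6.6 × 13.3844/10.7554 = 8.2133 m/s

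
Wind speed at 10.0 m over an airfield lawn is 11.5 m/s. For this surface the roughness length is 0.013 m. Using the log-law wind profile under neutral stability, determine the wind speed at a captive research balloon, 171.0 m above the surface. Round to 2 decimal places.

Log law: V(z) ∝ ln(z/z₀), so V₂/V₁ = ln(z₂/z₀) / ln(z₁/z₀).
ln(171.0/0.013) = 9.4845, ln(10.0/0.013) = 6.6454
V₂ = 11.5 × 9.4845/6.6454 = 11.5 × 1.4272 = 16.4131 m/s

16.41 m/s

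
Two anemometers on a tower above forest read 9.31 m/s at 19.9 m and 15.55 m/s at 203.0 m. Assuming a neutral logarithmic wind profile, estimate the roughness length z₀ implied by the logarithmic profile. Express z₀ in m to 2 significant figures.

z₀ ≈ 0.62 m

Log law: V(z) ∝ ln(z/z₀). With r = V₁/V₂ = 9.31/15.55 = 0.59871,
r · ln(z₂/z₀) = ln(z₁/z₀) ⇒ ln z₀ = (ln z₁ − r·ln z₂)/(1 − r)
ln z₀ = (2.99072 − 0.59871×5.31321) / 0.40129 = -0.4744
z₀ = exp(-0.4744) = 0.6223 m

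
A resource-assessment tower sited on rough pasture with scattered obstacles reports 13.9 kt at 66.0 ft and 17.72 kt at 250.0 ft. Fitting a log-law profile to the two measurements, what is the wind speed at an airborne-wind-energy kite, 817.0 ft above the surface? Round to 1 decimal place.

21.1 kt

Log law: V ∝ ln(z/z₀). From the pair, with r = V₁/V₂ = 0.78442,
ln z₀ = (ln z₁ − r·ln z₂)/(1 − r) = (4.1897 − 0.78442×5.5215)/0.21558 = -0.6564 → z₀ = 0.5187 ft
V₃ = V₁ · ln(z₃/z₀)/ln(z₁/z₀) = 13.9 × 7.3621/4.8461 = 21.1166 kt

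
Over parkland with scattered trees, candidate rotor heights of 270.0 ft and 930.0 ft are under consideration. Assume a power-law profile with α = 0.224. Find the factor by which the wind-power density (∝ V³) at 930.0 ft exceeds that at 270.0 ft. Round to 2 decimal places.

2.30

Speed ratio: V_B/V_A = (z_B/z_A)^α = (930.0/270.0)^0.224 = (3.4444)^0.224 = 1.31921
Power-density ratio: P_B/P_A = (V_B/V_A)³ = (1.31921)³ = 2.29585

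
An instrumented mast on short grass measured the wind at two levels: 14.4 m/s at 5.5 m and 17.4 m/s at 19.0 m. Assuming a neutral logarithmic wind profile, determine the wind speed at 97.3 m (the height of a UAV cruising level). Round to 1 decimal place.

Log law: V ∝ ln(z/z₀). From the pair, with r = V₁/V₂ = 0.82759,
ln z₀ = (ln z₁ − r·ln z₂)/(1 − r) = (1.7047 − 0.82759×2.9444)/0.17241 = -4.2458 → z₀ = 0.01432 m
V₃ = V₁ · ln(z₃/z₀)/ln(z₁/z₀) = 14.4 × 8.8236/5.9505 = 21.3527 m/s

21.4 m/s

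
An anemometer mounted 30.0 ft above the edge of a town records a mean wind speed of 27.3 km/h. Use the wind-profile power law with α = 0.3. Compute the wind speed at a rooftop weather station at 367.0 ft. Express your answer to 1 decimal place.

Power-law profile: V₂ = V₁ · (z₂/z₁)^α
V₂ = 27.3 × (367.0/30.0)^0.3 = 27.3 × (12.2333)^0.3
    = 27.3 × 2.1196 = 57.8664 km/h

57.9 km/h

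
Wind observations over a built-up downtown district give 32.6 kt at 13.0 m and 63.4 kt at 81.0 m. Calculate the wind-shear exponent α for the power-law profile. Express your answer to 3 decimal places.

Power law: V₂/V₁ = (z₂/z₁)^α ⇒ α = ln(V₂/V₁) / ln(z₂/z₁)
α = ln(63.4/32.6) / ln(81.0/13.0) = ln(1.9448) / ln(6.2308)
  = 0.66515 / 1.82950 = 0.36357

α ≈ 0.364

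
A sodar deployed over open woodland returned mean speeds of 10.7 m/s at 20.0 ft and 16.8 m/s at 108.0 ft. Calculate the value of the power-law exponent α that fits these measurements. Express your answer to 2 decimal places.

Power law: V₂/V₁ = (z₂/z₁)^α ⇒ α = ln(V₂/V₁) / ln(z₂/z₁)
α = ln(16.8/10.7) / ln(108.0/20.0) = ln(1.5701) / ln(5.4000)
  = 0.45114 / 1.68640 = 0.26751

α ≈ 0.27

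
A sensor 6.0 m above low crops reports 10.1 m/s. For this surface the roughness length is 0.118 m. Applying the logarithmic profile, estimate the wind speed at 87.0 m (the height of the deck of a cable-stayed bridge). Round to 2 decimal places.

Log law: V(z) ∝ ln(z/z₀), so V₂/V₁ = ln(z₂/z₀) / ln(z₁/z₀).
ln(87.0/0.118) = 6.6030, ln(6.0/0.118) = 3.9288
V₂ = 10.1 × 6.6030/3.9288 = 10.1 × 1.6806 = 16.9745 m/s

16.97 m/s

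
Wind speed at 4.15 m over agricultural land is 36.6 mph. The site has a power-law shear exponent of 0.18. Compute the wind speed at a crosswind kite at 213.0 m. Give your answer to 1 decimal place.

74.4 mph

Power-law profile: V₂ = V₁ · (z₂/z₁)^α
V₂ = 36.6 × (213.0/4.15)^0.18 = 36.6 × (51.3253)^0.18
    = 36.6 × 2.0317 = 74.3602 mph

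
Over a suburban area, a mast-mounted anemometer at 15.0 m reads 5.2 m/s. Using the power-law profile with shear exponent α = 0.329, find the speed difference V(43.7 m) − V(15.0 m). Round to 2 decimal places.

2.19 m/s

Power law: V₂ = V₁ · (z₂/z₁)^α = 5.2 × (2.9133)^0.329 = 7.3924 m/s
ΔV = 7.3924 − 5.2 = 2.1924 m/s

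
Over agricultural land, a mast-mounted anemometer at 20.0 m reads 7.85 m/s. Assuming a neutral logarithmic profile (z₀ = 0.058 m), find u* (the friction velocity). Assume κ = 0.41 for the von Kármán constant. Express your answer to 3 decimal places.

u* ≈ 0.551 m/s

Log law: V(z) = (u*/κ) · ln(z/z₀) ⇒ u* = κ · V / ln(z/z₀)
u* = 0.41 × 7.85 / ln(20.0/0.058) = 0.41 × 7.85 / 5.8430
   = 3.2185 / 5.8430 = 0.5508 m/s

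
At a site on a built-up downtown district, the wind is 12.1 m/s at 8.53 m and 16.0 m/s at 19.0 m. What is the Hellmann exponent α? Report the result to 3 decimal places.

α ≈ 0.349

Power law: V₂/V₁ = (z₂/z₁)^α ⇒ α = ln(V₂/V₁) / ln(z₂/z₁)
α = ln(16.0/12.1) / ln(19.0/8.53) = ln(1.3223) / ln(2.2274)
  = 0.27938 / 0.80085 = 0.34886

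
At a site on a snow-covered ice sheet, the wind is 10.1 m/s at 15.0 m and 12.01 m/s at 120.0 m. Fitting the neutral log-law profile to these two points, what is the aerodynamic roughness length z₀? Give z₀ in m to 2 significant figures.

Log law: V(z) ∝ ln(z/z₀). With r = V₁/V₂ = 10.1/12.01 = 0.84097,
r · ln(z₂/z₀) = ln(z₁/z₀) ⇒ ln z₀ = (ln z₁ − r·ln z₂)/(1 − r)
ln z₀ = (2.70805 − 0.84097×4.78749) / 0.15903 = -8.2879
z₀ = exp(-8.2879) = 0.0002515 m

z₀ ≈ 0.00025 m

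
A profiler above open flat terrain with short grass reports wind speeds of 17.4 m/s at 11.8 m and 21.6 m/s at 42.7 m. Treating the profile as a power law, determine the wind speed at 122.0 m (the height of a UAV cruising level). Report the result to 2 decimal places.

First find α: α = ln(V₂/V₁)/ln(z₂/z₁) = ln(21.6/17.4)/ln(42.7/11.8) = 0.21622/1.28610 = 0.1681
Extrapolate from 42.7 m to 122.0 m: V₃ = 21.6 × (122.0/42.7)^0.1681 = 21.6 × 1.1930 = 25.7695 m/s

25.77 m/s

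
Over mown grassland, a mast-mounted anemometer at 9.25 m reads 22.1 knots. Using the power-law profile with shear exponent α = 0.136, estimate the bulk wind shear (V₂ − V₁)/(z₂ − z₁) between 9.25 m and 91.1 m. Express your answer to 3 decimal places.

0.099 knots/m

Power law: V₂ = V₁ · (z₂/z₁)^α = 22.1 × (9.8486)^0.136 = 30.1642 knots
ΔV/Δz = (30.1642 − 22.1)/(91.1 − 9.25) = 8.0642/81.8500 = 0.09852 knots/m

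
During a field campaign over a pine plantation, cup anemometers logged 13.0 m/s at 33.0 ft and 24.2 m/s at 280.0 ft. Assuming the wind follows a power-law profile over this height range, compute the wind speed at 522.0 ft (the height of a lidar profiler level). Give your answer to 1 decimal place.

First find α: α = ln(V₂/V₁)/ln(z₂/z₁) = ln(24.2/13.0)/ln(280.0/33.0) = 0.62140/2.13828 = 0.2906
Extrapolate from 280.0 ft to 522.0 ft: V₃ = 24.2 × (522.0/280.0)^0.2906 = 24.2 × 1.1984 = 29.0020 m/s

29.0 m/s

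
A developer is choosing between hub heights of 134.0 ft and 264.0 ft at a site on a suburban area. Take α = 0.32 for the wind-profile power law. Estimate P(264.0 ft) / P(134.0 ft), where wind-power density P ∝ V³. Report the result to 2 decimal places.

1.92

Speed ratio: V_B/V_A = (z_B/z_A)^α = (264.0/134.0)^0.32 = (1.9701)^0.32 = 1.24234
Power-density ratio: P_B/P_A = (V_B/V_A)³ = (1.24234)³ = 1.91743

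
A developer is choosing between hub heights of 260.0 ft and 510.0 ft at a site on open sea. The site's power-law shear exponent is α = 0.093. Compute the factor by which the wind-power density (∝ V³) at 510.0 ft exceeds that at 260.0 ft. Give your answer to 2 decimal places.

1.21

Speed ratio: V_B/V_A = (z_B/z_A)^α = (510.0/260.0)^0.093 = (1.9615)^0.093 = 1.06466
Power-density ratio: P_B/P_A = (V_B/V_A)³ = (1.06466)³ = 1.20680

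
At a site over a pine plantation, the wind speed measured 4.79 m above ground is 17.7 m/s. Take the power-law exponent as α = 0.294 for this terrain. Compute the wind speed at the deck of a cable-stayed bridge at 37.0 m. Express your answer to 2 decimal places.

Power-law profile: V₂ = V₁ · (z₂/z₁)^α
V₂ = 17.7 × (37.0/4.79)^0.294 = 17.7 × (7.7244)^0.294
    = 17.7 × 1.8240 = 32.2854 m/s

32.29 m/s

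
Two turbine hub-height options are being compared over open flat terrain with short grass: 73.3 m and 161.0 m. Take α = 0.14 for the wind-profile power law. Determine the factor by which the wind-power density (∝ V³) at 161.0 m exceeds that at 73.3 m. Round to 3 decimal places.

1.392

Speed ratio: V_B/V_A = (z_B/z_A)^α = (161.0/73.3)^0.14 = (2.1965)^0.14 = 1.11645
Power-density ratio: P_B/P_A = (V_B/V_A)³ = (1.11645)³ = 1.39163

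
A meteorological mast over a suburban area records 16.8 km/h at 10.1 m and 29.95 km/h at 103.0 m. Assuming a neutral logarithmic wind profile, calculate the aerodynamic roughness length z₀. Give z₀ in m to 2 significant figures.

z₀ ≈ 0.52 m

Log law: V(z) ∝ ln(z/z₀). With r = V₁/V₂ = 16.8/29.95 = 0.56093,
r · ln(z₂/z₀) = ln(z₁/z₀) ⇒ ln z₀ = (ln z₁ − r·ln z₂)/(1 − r)
ln z₀ = (2.31254 − 0.56093×4.63473) / 0.43907 = -0.6542
z₀ = exp(-0.6542) = 0.5198 m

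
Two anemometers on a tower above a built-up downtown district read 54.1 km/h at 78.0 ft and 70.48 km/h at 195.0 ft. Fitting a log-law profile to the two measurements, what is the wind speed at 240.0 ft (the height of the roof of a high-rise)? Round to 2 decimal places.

74.19 km/h

Log law: V ∝ ln(z/z₀). From the pair, with r = V₁/V₂ = 0.76759,
ln z₀ = (ln z₁ − r·ln z₂)/(1 − r) = (4.3567 − 0.76759×5.2730)/0.23241 = 1.3304 → z₀ = 3.782 ft
V₃ = V₁ · ln(z₃/z₀)/ln(z₁/z₀) = 54.1 × 4.1503/3.0263 = 74.1918 km/h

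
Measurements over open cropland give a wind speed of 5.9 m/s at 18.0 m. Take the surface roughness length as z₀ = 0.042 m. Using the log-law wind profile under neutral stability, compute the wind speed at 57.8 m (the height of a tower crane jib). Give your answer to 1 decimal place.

Log law: V(z) ∝ ln(z/z₀), so V₂/V₁ = ln(z₂/z₀) / ln(z₁/z₀).
ln(57.8/0.042) = 7.2271, ln(18.0/0.042) = 6.0605
V₂ = 5.9 × 7.2271/6.0605 = 5.9 × 1.1925 = 7.0357 m/s

7.0 m/s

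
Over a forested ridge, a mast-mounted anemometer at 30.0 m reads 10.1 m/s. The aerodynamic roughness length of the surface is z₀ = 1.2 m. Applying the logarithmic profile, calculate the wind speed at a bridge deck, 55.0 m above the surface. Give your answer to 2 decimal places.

Log law: V(z) ∝ ln(z/z₀), so V₂/V₁ = ln(z₂/z₀) / ln(z₁/z₀).
ln(55.0/1.2) = 3.8250, ln(30.0/1.2) = 3.2189
V₂ = 10.1 × 3.8250/3.2189 = 10.1 × 1.1883 = 12.0019 m/s

12.00 m/s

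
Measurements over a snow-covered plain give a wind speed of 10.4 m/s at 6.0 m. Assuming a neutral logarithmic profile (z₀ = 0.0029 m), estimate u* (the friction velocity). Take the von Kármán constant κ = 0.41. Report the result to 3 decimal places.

Log law: V(z) = (u*/κ) · ln(z/z₀) ⇒ u* = κ · V / ln(z/z₀)
u* = 0.41 × 10.4 / ln(6.0/0.0029) = 0.41 × 10.4 / 7.6348
   = 4.2640 / 7.6348 = 0.5585 m/s

u* ≈ 0.558 m/s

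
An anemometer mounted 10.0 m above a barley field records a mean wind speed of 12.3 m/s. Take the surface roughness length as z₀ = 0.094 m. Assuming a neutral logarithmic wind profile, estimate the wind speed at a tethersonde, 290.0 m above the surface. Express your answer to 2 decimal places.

21.17 m/s

Log law: V(z) ∝ ln(z/z₀), so V₂/V₁ = ln(z₂/z₀) / ln(z₁/z₀).
ln(290.0/0.094) = 8.0343, ln(10.0/0.094) = 4.6670
V₂ = 12.3 × 8.0343/4.6670 = 12.3 × 1.7215 = 21.1745 m/s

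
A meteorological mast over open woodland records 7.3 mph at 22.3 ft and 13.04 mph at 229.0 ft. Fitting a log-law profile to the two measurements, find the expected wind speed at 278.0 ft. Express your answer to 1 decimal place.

Log law: V ∝ ln(z/z₀). From the pair, with r = V₁/V₂ = 0.55982,
ln z₀ = (ln z₁ − r·ln z₂)/(1 − r) = (3.1046 − 0.55982×5.4337)/0.44018 = 0.1424 → z₀ = 1.153 ft
V₃ = V₁ · ln(z₃/z₀)/ln(z₁/z₀) = 7.3 × 5.4852/2.9621 = 13.5179 mph

13.5 mph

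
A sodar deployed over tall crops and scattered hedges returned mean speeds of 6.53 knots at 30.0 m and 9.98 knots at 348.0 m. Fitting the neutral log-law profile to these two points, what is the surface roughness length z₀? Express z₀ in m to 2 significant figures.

Log law: V(z) ∝ ln(z/z₀). With r = V₁/V₂ = 6.53/9.98 = 0.65431,
r · ln(z₂/z₀) = ln(z₁/z₀) ⇒ ln z₀ = (ln z₁ − r·ln z₂)/(1 − r)
ln z₀ = (3.40120 − 0.65431×5.85220) / 0.34569 = -1.2380
z₀ = exp(-1.2380) = 0.2900 m

z₀ ≈ 0.29 m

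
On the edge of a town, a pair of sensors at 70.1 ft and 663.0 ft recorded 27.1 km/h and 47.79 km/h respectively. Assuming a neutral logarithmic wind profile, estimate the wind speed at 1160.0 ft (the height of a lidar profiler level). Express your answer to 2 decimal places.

52.94 km/h

Log law: V ∝ ln(z/z₀). From the pair, with r = V₁/V₂ = 0.56706,
ln z₀ = (ln z₁ − r·ln z₂)/(1 − r) = (4.2499 − 0.56706×6.4968)/0.43294 = 1.3070 → z₀ = 3.695 ft
V₃ = V₁ · ln(z₃/z₀)/ln(z₁/z₀) = 27.1 × 5.7492/2.9430 = 52.9412 km/h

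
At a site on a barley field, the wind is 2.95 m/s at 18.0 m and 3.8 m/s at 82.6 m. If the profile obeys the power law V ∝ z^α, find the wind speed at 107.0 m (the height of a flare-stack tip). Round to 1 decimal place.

4.0 m/s

First find α: α = ln(V₂/V₁)/ln(z₂/z₁) = ln(3.8/2.95)/ln(82.6/18.0) = 0.25320/1.52364 = 0.1662
Extrapolate from 82.6 m to 107.0 m: V₃ = 3.8 × (107.0/82.6)^0.1662 = 3.8 × 1.0439 = 3.9670 m/s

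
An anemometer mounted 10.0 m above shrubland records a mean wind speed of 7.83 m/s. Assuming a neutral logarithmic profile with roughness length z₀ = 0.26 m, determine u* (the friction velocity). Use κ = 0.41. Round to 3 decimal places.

Log law: V(z) = (u*/κ) · ln(z/z₀) ⇒ u* = κ · V / ln(z/z₀)
u* = 0.41 × 7.83 / ln(10.0/0.26) = 0.41 × 7.83 / 3.6497
   = 3.2103 / 3.6497 = 0.8796 m/s

u* ≈ 0.880 m/s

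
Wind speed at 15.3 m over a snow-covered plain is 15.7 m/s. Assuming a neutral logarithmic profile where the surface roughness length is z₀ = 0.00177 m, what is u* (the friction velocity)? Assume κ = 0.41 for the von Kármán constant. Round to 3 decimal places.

u* ≈ 0.710 m/s

Log law: V(z) = (u*/κ) · ln(z/z₀) ⇒ u* = κ · V / ln(z/z₀)
u* = 0.41 × 15.7 / ln(15.3/0.00177) = 0.41 × 15.7 / 9.0646
   = 6.4370 / 9.0646 = 0.7101 m/s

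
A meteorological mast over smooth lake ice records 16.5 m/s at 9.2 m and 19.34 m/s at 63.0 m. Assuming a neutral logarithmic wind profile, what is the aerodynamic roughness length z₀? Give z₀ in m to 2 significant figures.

z₀ ≈ 0.00013 m

Log law: V(z) ∝ ln(z/z₀). With r = V₁/V₂ = 16.5/19.34 = 0.85315,
r · ln(z₂/z₀) = ln(z₁/z₀) ⇒ ln z₀ = (ln z₁ − r·ln z₂)/(1 − r)
ln z₀ = (2.21920 − 0.85315×4.14313) / 0.14685 = -8.9586
z₀ = exp(-8.9586) = 0.0001286 m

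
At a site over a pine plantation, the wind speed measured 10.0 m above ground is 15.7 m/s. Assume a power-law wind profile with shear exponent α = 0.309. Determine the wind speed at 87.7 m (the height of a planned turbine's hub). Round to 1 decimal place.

Power-law profile: V₂ = V₁ · (z₂/z₁)^α
V₂ = 15.7 × (87.7/10.0)^0.309 = 15.7 × (8.7700)^0.309
    = 15.7 × 1.9561 = 30.7105 m/s

30.7 m/s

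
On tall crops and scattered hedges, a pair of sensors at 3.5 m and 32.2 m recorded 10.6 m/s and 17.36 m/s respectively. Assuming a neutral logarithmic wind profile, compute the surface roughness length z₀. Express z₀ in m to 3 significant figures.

Log law: V(z) ∝ ln(z/z₀). With r = V₁/V₂ = 10.6/17.36 = 0.61060,
r · ln(z₂/z₀) = ln(z₁/z₀) ⇒ ln z₀ = (ln z₁ − r·ln z₂)/(1 − r)
ln z₀ = (1.25276 − 0.61060×3.47197) / 0.38940 = -2.2271
z₀ = exp(-2.2271) = 0.1078 m

z₀ ≈ 0.108 m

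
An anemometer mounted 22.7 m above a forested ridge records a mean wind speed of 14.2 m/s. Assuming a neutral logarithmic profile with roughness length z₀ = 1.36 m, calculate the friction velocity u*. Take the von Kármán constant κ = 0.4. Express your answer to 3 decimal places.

Log law: V(z) = (u*/κ) · ln(z/z₀) ⇒ u* = κ · V / ln(z/z₀)
u* = 0.4 × 14.2 / ln(22.7/1.36) = 0.4 × 14.2 / 2.8149
   = 5.6800 / 2.8149 = 2.0178 m/s

u* ≈ 2.018 m/s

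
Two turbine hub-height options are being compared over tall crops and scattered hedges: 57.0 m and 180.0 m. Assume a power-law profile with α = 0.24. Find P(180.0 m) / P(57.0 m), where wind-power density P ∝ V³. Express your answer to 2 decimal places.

2.29

Speed ratio: V_B/V_A = (z_B/z_A)^α = (180.0/57.0)^0.24 = (3.1579)^0.24 = 1.31782
Power-density ratio: P_B/P_A = (V_B/V_A)³ = (1.31782)³ = 2.28858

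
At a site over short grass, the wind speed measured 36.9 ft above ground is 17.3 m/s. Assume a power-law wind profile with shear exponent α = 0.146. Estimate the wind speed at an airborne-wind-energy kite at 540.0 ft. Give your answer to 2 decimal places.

Power-law profile: V₂ = V₁ · (z₂/z₁)^α
V₂ = 17.3 × (540.0/36.9)^0.146 = 17.3 × (14.6341)^0.146
    = 17.3 × 1.4796 = 25.5970 m/s

25.60 m/s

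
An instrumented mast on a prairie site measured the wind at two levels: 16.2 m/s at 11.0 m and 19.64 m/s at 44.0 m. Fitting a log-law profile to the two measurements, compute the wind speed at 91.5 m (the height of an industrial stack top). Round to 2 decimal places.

21.46 m/s

Log law: V ∝ ln(z/z₀). From the pair, with r = V₁/V₂ = 0.82485,
ln z₀ = (ln z₁ − r·ln z₂)/(1 − r) = (2.3979 − 0.82485×3.7842)/0.17515 = -4.1306 → z₀ = 0.01607 m
V₃ = V₁ · ln(z₃/z₀)/ln(z₁/z₀) = 16.2 × 8.6469/6.5285 = 21.4568 m/s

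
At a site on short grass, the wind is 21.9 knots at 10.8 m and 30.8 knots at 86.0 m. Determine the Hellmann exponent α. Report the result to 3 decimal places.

α ≈ 0.164

Power law: V₂/V₁ = (z₂/z₁)^α ⇒ α = ln(V₂/V₁) / ln(z₂/z₁)
α = ln(30.8/21.9) / ln(86.0/10.8) = ln(1.4064) / ln(7.9630)
  = 0.34103 / 2.07480 = 0.16437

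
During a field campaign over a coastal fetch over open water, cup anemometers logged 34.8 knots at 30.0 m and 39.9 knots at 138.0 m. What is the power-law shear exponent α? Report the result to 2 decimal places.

Power law: V₂/V₁ = (z₂/z₁)^α ⇒ α = ln(V₂/V₁) / ln(z₂/z₁)
α = ln(39.9/34.8) / ln(138.0/30.0) = ln(1.1466) / ln(4.6000)
  = 0.13676 / 1.52606 = 0.08962

α ≈ 0.09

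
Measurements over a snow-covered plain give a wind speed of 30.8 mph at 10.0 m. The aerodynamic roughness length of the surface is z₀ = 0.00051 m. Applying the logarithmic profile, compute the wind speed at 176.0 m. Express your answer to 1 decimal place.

Log law: V(z) ∝ ln(z/z₀), so V₂/V₁ = ln(z₂/z₀) / ln(z₁/z₀).
ln(176.0/0.00051) = 12.7516, ln(10.0/0.00051) = 9.8837
V₂ = 30.8 × 12.7516/9.8837 = 30.8 × 1.2902 = 39.7371 mph

39.7 mph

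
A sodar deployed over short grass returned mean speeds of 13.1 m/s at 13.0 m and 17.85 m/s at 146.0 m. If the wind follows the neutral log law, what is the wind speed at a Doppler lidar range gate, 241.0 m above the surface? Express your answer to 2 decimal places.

Log law: V ∝ ln(z/z₀). From the pair, with r = V₁/V₂ = 0.73389,
ln z₀ = (ln z₁ − r·ln z₂)/(1 − r) = (2.5649 − 0.73389×4.9836)/0.26611 = -4.1055 → z₀ = 0.01648 m
V₃ = V₁ · ln(z₃/z₀)/ln(z₁/z₀) = 13.1 × 9.5902/6.6704 = 18.8343 m/s

18.83 m/s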